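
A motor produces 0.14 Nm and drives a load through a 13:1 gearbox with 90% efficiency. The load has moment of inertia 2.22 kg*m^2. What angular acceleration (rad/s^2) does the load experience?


tau_out = tau_motor * N * eta
= 0.14 * 13 * 0.9 = 1.638 Nm
alpha = tau_out / I = 1.638 / 2.22
= 0.7378 rad/s^2


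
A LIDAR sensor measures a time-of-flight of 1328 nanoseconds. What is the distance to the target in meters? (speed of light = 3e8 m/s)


tof = 1328 ns = 1.328e-06 s
dist = c * tof / 2
= 3e8 * 1.328e-06 / 2
= 199.2 m


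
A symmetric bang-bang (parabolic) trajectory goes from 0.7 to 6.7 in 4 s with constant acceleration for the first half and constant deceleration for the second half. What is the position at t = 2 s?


Symmetric rest-to-rest: each phase covers (pf-p0)/2 in time T/2. 0.5*a*(T/2)^2 = (pf-p0)/2 => a = 4*(pf-p0)/T^2
a = 4*(6.7-0.7)/4^2 = 1.5
t = 2 is in the acceleration phase (t <= T/2).
p = p0 + 0.5*a*t^2 = 0.7 + 0.5*1.5*2^2
= 3.7


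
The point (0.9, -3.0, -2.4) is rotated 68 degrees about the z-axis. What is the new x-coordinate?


Rotation about z-axis: x' = x*cos(theta) - y*sin(theta)
= 0.9 * 0.3746 - -3.0 * 0.9272
= 3.1187


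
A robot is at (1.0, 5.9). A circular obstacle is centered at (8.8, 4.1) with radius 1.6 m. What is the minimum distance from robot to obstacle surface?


center_dist = sqrt((1.0-8.8)^2 + (5.9-4.1)^2)
= sqrt(60.84 + 3.24)
= 8.005
min_dist = center_dist - radius = 8.005 - 1.6 = 6.405 m


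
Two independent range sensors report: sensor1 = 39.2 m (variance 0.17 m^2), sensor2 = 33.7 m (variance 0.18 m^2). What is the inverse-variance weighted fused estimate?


w1 = (1/var1) / (1/var1 + 1/var2)
   = 5.8824 / (5.8824 + 5.5556) = 0.5143
w2 = 1 - w1 = 0.4857
fused = w1*s1 + w2*s2 = 20.16 + 16.3686
= 36.5286 m


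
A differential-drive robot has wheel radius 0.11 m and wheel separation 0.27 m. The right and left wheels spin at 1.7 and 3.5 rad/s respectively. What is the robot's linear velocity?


vR = r*wR = 0.11*1.7 = 0.187 m/s
vL = r*wL = 0.11*3.5 = 0.385 m/s
v = (vR+vL)/2 = 0.286 m/s
omega = (vR-vL)/L = -0.7333 rad/s
linear velocity = 0.286 m/s


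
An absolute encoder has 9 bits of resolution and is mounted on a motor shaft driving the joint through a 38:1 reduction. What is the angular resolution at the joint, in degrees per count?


counts = 2^9 = 512
effective counts at joint = 512 * 38 = 19456
resolution = 360 / 19456
= 0.0185 deg/count


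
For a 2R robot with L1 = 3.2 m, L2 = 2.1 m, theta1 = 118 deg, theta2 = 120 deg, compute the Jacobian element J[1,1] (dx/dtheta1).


J[1,1] = -L1*sin(t1) - L2*sin(t1+t2)
= -3.2*sin(118) - 2.1*sin(238)
= -1.0445


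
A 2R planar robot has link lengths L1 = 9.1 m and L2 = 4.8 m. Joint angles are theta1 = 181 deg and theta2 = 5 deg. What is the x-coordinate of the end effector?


Convert angles to radians: theta1 = 3.159, theta2 = 0.0873
x = L1*cos(theta1) + L2*cos(theta1+theta2)
x = -9.0986 + -4.7737
x = -13.8723


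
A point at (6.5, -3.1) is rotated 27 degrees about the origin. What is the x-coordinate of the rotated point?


x' = x*cos(theta) - y*sin(theta)
cos(27 deg) = 0.891, sin(27 deg) = 0.454
x' = 6.5 * 0.891 - -3.1 * 0.454
= 5.7915 - -1.4074
= 7.1989


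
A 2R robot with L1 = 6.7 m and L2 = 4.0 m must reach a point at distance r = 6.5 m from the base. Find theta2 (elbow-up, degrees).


cos(theta2) = (r^2 - L1^2 - L2^2) / (2*L1*L2)
cos(theta2) = (42.25 - 44.89 - 16.0) / 53.6
cos(theta2) = -0.347761
theta2 = 110.3504 degrees


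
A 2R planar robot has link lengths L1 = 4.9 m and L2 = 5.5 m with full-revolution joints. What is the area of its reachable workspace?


r_max = L1 + L2 = 10.4 m
r_min = |L1 - L2| = 0.6 m
Area = pi*(r_max^2 - r_min^2)
= pi*(108.16 - 0.36)
= pi * 107.8
= 338.6637 m^2


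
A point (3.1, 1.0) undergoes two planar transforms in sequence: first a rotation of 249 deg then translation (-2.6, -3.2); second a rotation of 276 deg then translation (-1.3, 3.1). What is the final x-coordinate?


After transform 1:
x1 = cos(249)*3.1 - sin(249)*1.0 + -2.6 = -2.7774
y1 = sin(249)*3.1 + cos(249)*1.0 + -3.2 = -6.4525
After transform 2:
x2 = cos(276)*-2.7774 - sin(276)*-6.4525 + -1.3
= -8.0074


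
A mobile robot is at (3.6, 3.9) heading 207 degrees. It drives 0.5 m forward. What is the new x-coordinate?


x_new = x0 + d*cos(theta)
= 3.6 + 0.5*cos(207)
= 3.6 + -0.4455
= 3.1545


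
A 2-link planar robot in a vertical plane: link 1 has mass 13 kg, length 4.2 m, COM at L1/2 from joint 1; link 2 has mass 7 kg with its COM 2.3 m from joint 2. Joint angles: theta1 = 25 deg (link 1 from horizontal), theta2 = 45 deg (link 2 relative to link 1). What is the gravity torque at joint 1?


Horizontal distance from joint 1 to link-1 COM:
  x_c1 = (L1/2)*cos(t1) = 2.1 * 0.9063 = 1.9032 m
Horizontal distance from joint 1 to link-2 COM:
  x_c2 = L1*cos(t1) + Lc2*cos(t1+t2)
       = 4.2*0.9063 + 2.3*0.342 = 4.5931 m
tau1 = m1*g*x_c1 + m2*g*x_c2
     = 13*9.81*1.9032 + 7*9.81*4.5931
     = 242.721 + 315.4109
     = 558.1319 Nm


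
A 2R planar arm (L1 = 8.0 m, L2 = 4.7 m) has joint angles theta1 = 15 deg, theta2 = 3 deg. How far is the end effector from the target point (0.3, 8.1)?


End effector via forward kinematics:
x = L1*cos(t1) + L2*cos(t1+t2) = 12.1974
y = L1*sin(t1) + L2*sin(t1+t2) = 3.5229
Distance to target:
d = sqrt((0.3 - 12.1974)^2 + (8.1 - 3.5229)^2)
= sqrt(141.5475 + 20.9495)
= 12.7474 m


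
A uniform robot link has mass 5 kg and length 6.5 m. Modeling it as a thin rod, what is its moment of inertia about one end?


I = (1/3) * m * L^2
= (1/3) * 5 * 6.5^2
= 0.333333 * 5 * 42.25
= 70.4167 kg*m^2


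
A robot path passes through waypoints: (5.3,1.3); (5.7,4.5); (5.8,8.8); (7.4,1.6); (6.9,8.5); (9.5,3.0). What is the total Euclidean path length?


Segment lengths:
  seg1 = sqrt((0.4)^2 + (3.2)^2) = 3.2249
  seg2 = sqrt((0.1)^2 + (4.3)^2) = 4.3012
  seg3 = sqrt((1.6)^2 + (-7.2)^2) = 7.3756
  seg4 = sqrt((-0.5)^2 + (6.9)^2) = 6.9181
  seg5 = sqrt((2.6)^2 + (-5.5)^2) = 6.0836
Total = 27.9034


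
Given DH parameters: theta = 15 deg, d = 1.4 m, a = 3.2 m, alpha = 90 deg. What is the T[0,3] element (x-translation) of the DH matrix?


T[0,3] = a * cos(theta)
= 3.2 * cos(15 deg)
= 3.2 * 0.9659
= 3.091


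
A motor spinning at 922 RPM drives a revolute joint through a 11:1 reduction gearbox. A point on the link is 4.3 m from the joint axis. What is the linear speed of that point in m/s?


omega_motor = 922 * 2*pi/60 = 96.5516 rad/s
omega_joint = omega_motor / 11 = 8.7774 rad/s
v = omega_joint * r = 8.7774 * 4.3
= 37.7429 m/s


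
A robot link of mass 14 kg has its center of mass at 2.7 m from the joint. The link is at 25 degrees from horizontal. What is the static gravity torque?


tau = m*g*L*cos(angle)
= 14 * 9.81 * 2.7 * cos(25 deg)
= 14 * 9.81 * 2.7 * 0.9063
= 336.0752 Nm


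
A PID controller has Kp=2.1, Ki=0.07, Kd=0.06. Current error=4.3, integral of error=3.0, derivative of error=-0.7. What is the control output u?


u = Kp*e + Ki*int(e) + Kd*de/dt
= 2.1*4.3 + 0.07*3.0 + 0.06*(-0.7)
= 9.03 + 0.21 + -0.042
= 9.198


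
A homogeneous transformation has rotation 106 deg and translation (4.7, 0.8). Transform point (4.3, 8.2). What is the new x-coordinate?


x' = cos(theta)*px - sin(theta)*py + tx
= -0.2756*4.3 - 0.9613*8.2 + 4.7
= -4.3676


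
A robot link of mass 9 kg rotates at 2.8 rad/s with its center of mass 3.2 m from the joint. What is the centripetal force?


F = m * omega^2 * r
= 9 * 2.8^2 * 3.2
= 9 * 7.84 * 3.2
= 225.792 N


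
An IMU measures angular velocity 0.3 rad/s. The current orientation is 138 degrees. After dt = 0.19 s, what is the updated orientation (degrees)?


delta_theta = w * dt = 0.3 * 0.19 = 0.057 rad
= 3.2659 deg
theta_new = 138 + 3.2659 = 141.2659 deg


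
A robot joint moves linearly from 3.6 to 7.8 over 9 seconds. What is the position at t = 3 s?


s = t/T = 3/9 = 0.3333
p(t) = p0 + (pf-p0)*s
= 3.6 + (7.8 - 3.6) * 0.3333
= 5.0


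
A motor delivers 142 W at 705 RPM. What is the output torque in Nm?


omega = 705 * 2*pi/60 = 73.8274 rad/s
tau = P / omega = 142 / 73.8274
= 1.9234 Nm


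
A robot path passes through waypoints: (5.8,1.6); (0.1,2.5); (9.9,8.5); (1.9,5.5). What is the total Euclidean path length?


Segment lengths:
  seg1 = sqrt((-5.7)^2 + (0.9)^2) = 5.7706
  seg2 = sqrt((9.8)^2 + (6.0)^2) = 11.4909
  seg3 = sqrt((-8.0)^2 + (-3.0)^2) = 8.544
Total = 25.8055


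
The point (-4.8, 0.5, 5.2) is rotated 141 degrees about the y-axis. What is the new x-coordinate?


Rotation about y-axis: x' = x*cos(theta) + z*sin(theta)
= -4.8 * -0.7771 + 5.2 * 0.6293
= 7.0028


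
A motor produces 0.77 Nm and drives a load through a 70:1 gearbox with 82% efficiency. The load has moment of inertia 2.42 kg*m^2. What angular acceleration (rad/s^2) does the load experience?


tau_out = tau_motor * N * eta
= 0.77 * 70 * 0.82 = 44.198 Nm
alpha = tau_out / I = 44.198 / 2.42
= 18.2636 rad/s^2


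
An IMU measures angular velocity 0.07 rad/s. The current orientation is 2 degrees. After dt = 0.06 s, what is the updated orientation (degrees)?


delta_theta = w * dt = 0.07 * 0.06 = 0.0042 rad
= 0.2406 deg
theta_new = 2 + 0.2406 = 2.2406 deg


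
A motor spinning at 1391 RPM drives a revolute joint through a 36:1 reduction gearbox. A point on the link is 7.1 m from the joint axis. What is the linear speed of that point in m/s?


omega_motor = 1391 * 2*pi/60 = 145.6652 rad/s
omega_joint = omega_motor / 36 = 4.0463 rad/s
v = omega_joint * r = 4.0463 * 7.1
= 28.7284 m/s


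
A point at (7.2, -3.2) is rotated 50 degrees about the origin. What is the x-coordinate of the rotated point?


x' = x*cos(theta) - y*sin(theta)
cos(50 deg) = 0.6428, sin(50 deg) = 0.766
x' = 7.2 * 0.6428 - -3.2 * 0.766
= 4.6281 - -2.4513
= 7.0794


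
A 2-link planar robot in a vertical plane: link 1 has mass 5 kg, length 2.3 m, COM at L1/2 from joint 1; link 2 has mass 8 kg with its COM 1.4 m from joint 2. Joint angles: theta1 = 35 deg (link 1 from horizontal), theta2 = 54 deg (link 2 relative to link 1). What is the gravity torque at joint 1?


Horizontal distance from joint 1 to link-1 COM:
  x_c1 = (L1/2)*cos(t1) = 1.15 * 0.8192 = 0.942 m
Horizontal distance from joint 1 to link-2 COM:
  x_c2 = L1*cos(t1) + Lc2*cos(t1+t2)
       = 2.3*0.8192 + 1.4*0.0175 = 1.9085 m
tau1 = m1*g*x_c1 + m2*g*x_c2
     = 5*9.81*0.942 + 8*9.81*1.9085
     = 46.2063 + 149.7778
     = 195.9841 Nm


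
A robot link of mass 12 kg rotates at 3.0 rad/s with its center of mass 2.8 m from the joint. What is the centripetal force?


F = m * omega^2 * r
= 12 * 3.0^2 * 2.8
= 12 * 9.0 * 2.8
= 302.4 N


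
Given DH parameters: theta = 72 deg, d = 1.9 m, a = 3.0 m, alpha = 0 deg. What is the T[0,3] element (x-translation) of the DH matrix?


T[0,3] = a * cos(theta)
= 3.0 * cos(72 deg)
= 3.0 * 0.309
= 0.9271


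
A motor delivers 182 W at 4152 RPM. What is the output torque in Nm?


omega = 4152 * 2*pi/60 = 434.7964 rad/s
tau = P / omega = 182 / 434.7964
= 0.4186 Nm


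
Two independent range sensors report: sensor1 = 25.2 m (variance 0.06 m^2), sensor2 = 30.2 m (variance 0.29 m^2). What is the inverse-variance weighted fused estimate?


w1 = (1/var1) / (1/var1 + 1/var2)
   = 16.6667 / (16.6667 + 3.4483) = 0.8286
w2 = 1 - w1 = 0.1714
fused = w1*s1 + w2*s2 = 20.88 + 5.1771
= 26.0571 m


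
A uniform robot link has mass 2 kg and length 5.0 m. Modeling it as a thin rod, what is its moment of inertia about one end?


I = (1/3) * m * L^2
= (1/3) * 2 * 5.0^2
= 0.333333 * 2 * 25.0
= 16.6667 kg*m^2


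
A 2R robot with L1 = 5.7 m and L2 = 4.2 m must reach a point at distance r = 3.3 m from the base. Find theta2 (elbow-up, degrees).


cos(theta2) = (r^2 - L1^2 - L2^2) / (2*L1*L2)
cos(theta2) = (10.89 - 32.49 - 17.64) / 47.88
cos(theta2) = -0.819549
theta2 = 145.0397 degrees


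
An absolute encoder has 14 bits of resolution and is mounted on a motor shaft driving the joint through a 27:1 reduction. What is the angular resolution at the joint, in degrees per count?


counts = 2^14 = 16384
effective counts at joint = 16384 * 27 = 442368
resolution = 360 / 442368
= 8.1380e-04 deg/count


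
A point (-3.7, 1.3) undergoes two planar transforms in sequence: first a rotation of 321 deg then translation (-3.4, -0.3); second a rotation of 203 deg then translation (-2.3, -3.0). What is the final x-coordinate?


After transform 1:
x1 = cos(321)*-3.7 - sin(321)*1.3 + -3.4 = -5.4573
y1 = sin(321)*-3.7 + cos(321)*1.3 + -0.3 = 3.0388
After transform 2:
x2 = cos(203)*-5.4573 - sin(203)*3.0388 + -2.3
= 3.9108


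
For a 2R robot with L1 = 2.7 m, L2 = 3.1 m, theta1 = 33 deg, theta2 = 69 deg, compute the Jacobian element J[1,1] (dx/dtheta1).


J[1,1] = -L1*sin(t1) - L2*sin(t1+t2)
= -2.7*sin(33) - 3.1*sin(102)
= -4.5028


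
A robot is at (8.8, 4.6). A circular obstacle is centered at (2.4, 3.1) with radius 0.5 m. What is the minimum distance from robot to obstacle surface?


center_dist = sqrt((8.8-2.4)^2 + (4.6-3.1)^2)
= sqrt(40.96 + 2.25)
= 6.5734
min_dist = center_dist - radius = 6.5734 - 0.5 = 6.0734 m


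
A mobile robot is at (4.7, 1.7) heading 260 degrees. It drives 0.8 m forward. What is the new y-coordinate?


y_new = y0 + d*sin(theta)
= 1.7 + 0.8*sin(260)
= 1.7 + -0.7878
= 0.9122


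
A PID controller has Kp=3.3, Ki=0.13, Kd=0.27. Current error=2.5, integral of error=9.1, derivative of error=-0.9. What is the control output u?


u = Kp*e + Ki*int(e) + Kd*de/dt
= 3.3*2.5 + 0.13*9.1 + 0.27*(-0.9)
= 8.25 + 1.183 + -0.243
= 9.19


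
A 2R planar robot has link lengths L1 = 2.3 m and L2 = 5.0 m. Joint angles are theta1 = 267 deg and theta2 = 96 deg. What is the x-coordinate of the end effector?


Convert angles to radians: theta1 = 4.66, theta2 = 1.6755
x = L1*cos(theta1) + L2*cos(theta1+theta2)
x = -0.1204 + 4.9931
x = 4.8728


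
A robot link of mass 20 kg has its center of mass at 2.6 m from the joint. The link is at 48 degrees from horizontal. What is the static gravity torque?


tau = m*g*L*cos(angle)
= 20 * 9.81 * 2.6 * cos(48 deg)
= 20 * 9.81 * 2.6 * 0.6691
= 341.3369 Nm


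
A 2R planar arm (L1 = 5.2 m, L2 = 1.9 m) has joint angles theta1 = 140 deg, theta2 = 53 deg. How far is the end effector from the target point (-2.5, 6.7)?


End effector via forward kinematics:
x = L1*cos(t1) + L2*cos(t1+t2) = -5.8347
y = L1*sin(t1) + L2*sin(t1+t2) = 2.9151
Distance to target:
d = sqrt((-2.5 - -5.8347)^2 + (6.7 - 2.9151)^2)
= sqrt(11.1205 + 14.3256)
= 5.0444 m


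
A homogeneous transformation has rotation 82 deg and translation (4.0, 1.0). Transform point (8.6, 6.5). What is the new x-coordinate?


x' = cos(theta)*px - sin(theta)*py + tx
= 0.1392*8.6 - 0.9903*6.5 + 4.0
= -1.2399


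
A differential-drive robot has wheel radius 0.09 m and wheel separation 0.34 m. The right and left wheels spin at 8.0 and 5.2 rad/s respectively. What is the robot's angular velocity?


vR = r*wR = 0.09*8.0 = 0.72 m/s
vL = r*wL = 0.09*5.2 = 0.468 m/s
v = (vR+vL)/2 = 0.594 m/s
omega = (vR-vL)/L = 0.7412 rad/s
angular velocity = 0.7412 rad/s


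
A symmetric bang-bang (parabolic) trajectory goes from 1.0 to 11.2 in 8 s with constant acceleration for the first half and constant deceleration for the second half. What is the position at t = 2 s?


Symmetric rest-to-rest: each phase covers (pf-p0)/2 in time T/2. 0.5*a*(T/2)^2 = (pf-p0)/2 => a = 4*(pf-p0)/T^2
a = 4*(11.2-1.0)/8^2 = 0.6375
t = 2 is in the acceleration phase (t <= T/2).
p = p0 + 0.5*a*t^2 = 1.0 + 0.5*0.6375*2^2
= 2.275


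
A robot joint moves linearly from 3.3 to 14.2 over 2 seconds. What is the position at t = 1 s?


s = t/T = 1/2 = 0.5
p(t) = p0 + (pf-p0)*s
= 3.3 + (14.2 - 3.3) * 0.5
= 8.75


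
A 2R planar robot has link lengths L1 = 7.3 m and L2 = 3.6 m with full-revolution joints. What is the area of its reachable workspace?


r_max = L1 + L2 = 10.9 m
r_min = |L1 - L2| = 3.7 m
Area = pi*(r_max^2 - r_min^2)
= pi*(118.81 - 13.69)
= pi * 105.12
= 330.2442 m^2


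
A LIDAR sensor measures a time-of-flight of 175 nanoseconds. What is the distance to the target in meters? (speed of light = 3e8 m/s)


tof = 175 ns = 1.75e-07 s
dist = c * tof / 2
= 3e8 * 1.75e-07 / 2
= 26.25 m


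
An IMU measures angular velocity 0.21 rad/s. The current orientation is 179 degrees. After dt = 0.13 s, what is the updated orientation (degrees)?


delta_theta = w * dt = 0.21 * 0.13 = 0.0273 rad
= 1.5642 deg
theta_new = 179 + 1.5642 = 180.5642 deg


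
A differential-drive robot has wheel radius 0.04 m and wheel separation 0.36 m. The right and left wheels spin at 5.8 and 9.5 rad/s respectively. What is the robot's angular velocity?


vR = r*wR = 0.04*5.8 = 0.232 m/s
vL = r*wL = 0.04*9.5 = 0.38 m/s
v = (vR+vL)/2 = 0.306 m/s
omega = (vR-vL)/L = -0.4111 rad/s
angular velocity = -0.4111 rad/s


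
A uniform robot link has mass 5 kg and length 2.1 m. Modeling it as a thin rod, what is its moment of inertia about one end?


I = (1/3) * m * L^2
= (1/3) * 5 * 2.1^2
= 0.333333 * 5 * 4.41
= 7.35 kg*m^2


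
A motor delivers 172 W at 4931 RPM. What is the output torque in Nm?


omega = 4931 * 2*pi/60 = 516.3731 rad/s
tau = P / omega = 172 / 516.3731
= 0.3331 Nm


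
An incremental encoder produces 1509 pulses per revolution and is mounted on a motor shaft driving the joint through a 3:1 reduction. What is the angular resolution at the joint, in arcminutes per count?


counts per rev = 1509
effective counts at joint = 1509 * 3 = 4527
resolution = 360*60 / 4527
= 4.7714 arcmin/count


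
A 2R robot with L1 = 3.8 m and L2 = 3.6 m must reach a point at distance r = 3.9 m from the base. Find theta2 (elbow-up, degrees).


cos(theta2) = (r^2 - L1^2 - L2^2) / (2*L1*L2)
cos(theta2) = (15.21 - 14.44 - 12.96) / 27.36
cos(theta2) = -0.445541
theta2 = 116.458 degrees


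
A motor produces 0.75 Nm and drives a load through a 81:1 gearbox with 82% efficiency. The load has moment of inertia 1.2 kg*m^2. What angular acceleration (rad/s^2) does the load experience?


tau_out = tau_motor * N * eta
= 0.75 * 81 * 0.82 = 49.815 Nm
alpha = tau_out / I = 49.815 / 1.2
= 41.5125 rad/s^2


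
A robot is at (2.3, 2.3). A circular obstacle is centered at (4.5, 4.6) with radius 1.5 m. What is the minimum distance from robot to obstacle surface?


center_dist = sqrt((2.3-4.5)^2 + (2.3-4.6)^2)
= sqrt(4.84 + 5.29)
= 3.1828
min_dist = center_dist - radius = 3.1828 - 1.5 = 1.6828 m


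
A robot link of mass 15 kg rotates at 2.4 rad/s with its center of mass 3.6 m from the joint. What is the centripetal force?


F = m * omega^2 * r
= 15 * 2.4^2 * 3.6
= 15 * 5.76 * 3.6
= 311.04 N


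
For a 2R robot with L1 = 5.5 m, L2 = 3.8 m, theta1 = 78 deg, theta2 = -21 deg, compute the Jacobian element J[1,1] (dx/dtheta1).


J[1,1] = -L1*sin(t1) - L2*sin(t1+t2)
= -5.5*sin(78) - 3.8*sin(57)
= -8.5668


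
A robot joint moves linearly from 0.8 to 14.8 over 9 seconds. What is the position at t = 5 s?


s = t/T = 5/9 = 0.5556
p(t) = p0 + (pf-p0)*s
= 0.8 + (14.8 - 0.8) * 0.5556
= 8.5778


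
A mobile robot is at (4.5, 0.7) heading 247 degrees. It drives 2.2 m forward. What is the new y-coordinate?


y_new = y0 + d*sin(theta)
= 0.7 + 2.2*sin(247)
= 0.7 + -2.0251
= -1.3251


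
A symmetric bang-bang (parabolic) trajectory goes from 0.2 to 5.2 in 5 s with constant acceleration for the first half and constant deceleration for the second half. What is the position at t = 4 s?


Symmetric rest-to-rest: each phase covers (pf-p0)/2 in time T/2. 0.5*a*(T/2)^2 = (pf-p0)/2 => a = 4*(pf-p0)/T^2
a = 4*(5.2-0.2)/5^2 = 0.8
t = 4 is in the deceleration phase (t > T/2).
p = pf - 0.5*a*(T-t)^2 = 5.2 - 0.5*0.8*1^2
= 4.8


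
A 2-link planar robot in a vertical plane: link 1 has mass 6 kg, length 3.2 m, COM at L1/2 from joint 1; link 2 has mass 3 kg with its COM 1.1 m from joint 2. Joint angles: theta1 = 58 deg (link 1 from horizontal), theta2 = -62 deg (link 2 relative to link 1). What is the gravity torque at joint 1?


Horizontal distance from joint 1 to link-1 COM:
  x_c1 = (L1/2)*cos(t1) = 1.6 * 0.5299 = 0.8479 m
Horizontal distance from joint 1 to link-2 COM:
  x_c2 = L1*cos(t1) + Lc2*cos(t1+t2)
       = 3.2*0.5299 + 1.1*0.9976 = 2.7931 m
tau1 = m1*g*x_c1 + m2*g*x_c2
     = 6*9.81*0.8479 + 3*9.81*2.7931
     = 49.9057 + 82.1998
     = 132.1055 Nm


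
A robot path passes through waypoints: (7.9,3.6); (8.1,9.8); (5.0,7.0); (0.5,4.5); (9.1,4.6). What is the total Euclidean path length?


Segment lengths:
  seg1 = sqrt((0.2)^2 + (6.2)^2) = 6.2032
  seg2 = sqrt((-3.1)^2 + (-2.8)^2) = 4.1773
  seg3 = sqrt((-4.5)^2 + (-2.5)^2) = 5.1478
  seg4 = sqrt((8.6)^2 + (0.1)^2) = 8.6006
Total = 24.1289


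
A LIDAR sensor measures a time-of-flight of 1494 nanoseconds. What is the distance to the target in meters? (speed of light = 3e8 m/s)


tof = 1494 ns = 1.494e-06 s
dist = c * tof / 2
= 3e8 * 1.494e-06 / 2
= 224.1 m


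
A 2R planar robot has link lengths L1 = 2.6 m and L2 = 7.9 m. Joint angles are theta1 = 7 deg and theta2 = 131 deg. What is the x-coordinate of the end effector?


Convert angles to radians: theta1 = 0.1222, theta2 = 2.2864
x = L1*cos(theta1) + L2*cos(theta1+theta2)
x = 2.5806 + -5.8708
x = -3.2902


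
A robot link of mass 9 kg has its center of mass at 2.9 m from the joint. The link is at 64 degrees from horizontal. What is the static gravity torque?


tau = m*g*L*cos(angle)
= 9 * 9.81 * 2.9 * cos(64 deg)
= 9 * 9.81 * 2.9 * 0.4384
= 112.241 Nm


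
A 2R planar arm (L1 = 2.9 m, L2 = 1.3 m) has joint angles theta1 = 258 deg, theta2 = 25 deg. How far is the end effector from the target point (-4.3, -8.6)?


End effector via forward kinematics:
x = L1*cos(t1) + L2*cos(t1+t2) = -0.3105
y = L1*sin(t1) + L2*sin(t1+t2) = -4.1033
Distance to target:
d = sqrt((-4.3 - -0.3105)^2 + (-8.6 - -4.1033)^2)
= sqrt(15.9161 + 20.2202)
= 6.0113 m


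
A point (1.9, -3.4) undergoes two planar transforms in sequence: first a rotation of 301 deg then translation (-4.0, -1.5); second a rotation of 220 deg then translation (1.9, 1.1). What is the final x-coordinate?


After transform 1:
x1 = cos(301)*1.9 - sin(301)*-3.4 + -4.0 = -5.9358
y1 = sin(301)*1.9 + cos(301)*-3.4 + -1.5 = -4.8797
After transform 2:
x2 = cos(220)*-5.9358 - sin(220)*-4.8797 + 1.9
= 3.3104


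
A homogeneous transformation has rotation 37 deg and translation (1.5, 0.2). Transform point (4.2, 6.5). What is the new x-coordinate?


x' = cos(theta)*px - sin(theta)*py + tx
= 0.7986*4.2 - 0.6018*6.5 + 1.5
= 0.9425


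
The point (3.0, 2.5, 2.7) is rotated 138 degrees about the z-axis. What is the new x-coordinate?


Rotation about z-axis: x' = x*cos(theta) - y*sin(theta)
= 3.0 * -0.7431 - 2.5 * 0.6691
= -3.9023


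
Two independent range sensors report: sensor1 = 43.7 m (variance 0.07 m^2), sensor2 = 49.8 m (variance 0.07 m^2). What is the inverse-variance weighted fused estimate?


w1 = (1/var1) / (1/var1 + 1/var2)
   = 14.2857 / (14.2857 + 14.2857) = 0.5
w2 = 1 - w1 = 0.5
fused = w1*s1 + w2*s2 = 21.85 + 24.9
= 46.75 m


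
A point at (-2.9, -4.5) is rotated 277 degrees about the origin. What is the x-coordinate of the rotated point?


x' = x*cos(theta) - y*sin(theta)
cos(277 deg) = 0.1219, sin(277 deg) = -0.9925
x' = -2.9 * 0.1219 - -4.5 * -0.9925
= -0.3534 - 4.4665
= -4.8199


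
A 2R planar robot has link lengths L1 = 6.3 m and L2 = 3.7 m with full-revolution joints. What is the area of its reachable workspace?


r_max = L1 + L2 = 10.0 m
r_min = |L1 - L2| = 2.6 m
Area = pi*(r_max^2 - r_min^2)
= pi*(100.0 - 6.76)
= pi * 93.24
= 292.9221 m^2


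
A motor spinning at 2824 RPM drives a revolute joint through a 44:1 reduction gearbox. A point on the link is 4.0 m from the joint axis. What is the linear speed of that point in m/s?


omega_motor = 2824 * 2*pi/60 = 295.7286 rad/s
omega_joint = omega_motor / 44 = 6.7211 rad/s
v = omega_joint * r = 6.7211 * 4.0
= 26.8844 m/s


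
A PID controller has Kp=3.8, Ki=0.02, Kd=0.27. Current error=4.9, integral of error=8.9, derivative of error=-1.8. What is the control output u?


u = Kp*e + Ki*int(e) + Kd*de/dt
= 3.8*4.9 + 0.02*8.9 + 0.27*(-1.8)
= 18.62 + 0.178 + -0.486
= 18.312


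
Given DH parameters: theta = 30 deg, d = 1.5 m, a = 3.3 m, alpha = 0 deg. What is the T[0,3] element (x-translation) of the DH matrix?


T[0,3] = a * cos(theta)
= 3.3 * cos(30 deg)
= 3.3 * 0.866
= 2.8579


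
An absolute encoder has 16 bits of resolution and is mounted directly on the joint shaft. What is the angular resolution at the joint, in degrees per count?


counts = 2^16 = 65536
resolution = 360 / 65536
= 0.0055 deg/count


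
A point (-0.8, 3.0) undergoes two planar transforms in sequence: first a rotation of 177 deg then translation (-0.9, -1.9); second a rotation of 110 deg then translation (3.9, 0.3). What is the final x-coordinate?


After transform 1:
x1 = cos(177)*-0.8 - sin(177)*3.0 + -0.9 = -0.2581
y1 = sin(177)*-0.8 + cos(177)*3.0 + -1.9 = -4.9378
After transform 2:
x2 = cos(110)*-0.2581 - sin(110)*-4.9378 + 3.9
= 8.6283


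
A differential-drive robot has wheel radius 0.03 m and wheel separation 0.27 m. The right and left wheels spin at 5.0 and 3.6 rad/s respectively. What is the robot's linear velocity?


vR = r*wR = 0.03*5.0 = 0.15 m/s
vL = r*wL = 0.03*3.6 = 0.108 m/s
v = (vR+vL)/2 = 0.129 m/s
omega = (vR-vL)/L = 0.1556 rad/s
linear velocity = 0.129 m/s


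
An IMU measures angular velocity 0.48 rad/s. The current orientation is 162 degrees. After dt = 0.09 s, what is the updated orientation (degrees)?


delta_theta = w * dt = 0.48 * 0.09 = 0.0432 rad
= 2.4752 deg
theta_new = 162 + 2.4752 = 164.4752 deg


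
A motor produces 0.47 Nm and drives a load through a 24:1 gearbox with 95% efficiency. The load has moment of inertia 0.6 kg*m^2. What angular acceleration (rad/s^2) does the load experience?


tau_out = tau_motor * N * eta
= 0.47 * 24 * 0.95 = 10.716 Nm
alpha = tau_out / I = 10.716 / 0.6
= 17.86 rad/s^2


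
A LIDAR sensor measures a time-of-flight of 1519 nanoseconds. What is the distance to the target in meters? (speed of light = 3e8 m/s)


tof = 1519 ns = 1.519e-06 s
dist = c * tof / 2
= 3e8 * 1.519e-06 / 2
= 227.85 m


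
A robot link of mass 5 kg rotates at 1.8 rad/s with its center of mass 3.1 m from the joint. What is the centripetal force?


F = m * omega^2 * r
= 5 * 1.8^2 * 3.1
= 5 * 3.24 * 3.1
= 50.22 N


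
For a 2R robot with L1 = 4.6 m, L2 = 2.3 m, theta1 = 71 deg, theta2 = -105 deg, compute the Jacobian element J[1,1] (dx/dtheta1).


J[1,1] = -L1*sin(t1) - L2*sin(t1+t2)
= -4.6*sin(71) - 2.3*sin(-34)
= -3.0632


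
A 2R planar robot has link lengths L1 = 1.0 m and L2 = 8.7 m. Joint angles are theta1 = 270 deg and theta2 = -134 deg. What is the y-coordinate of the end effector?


Convert angles to radians: theta1 = 4.7124, theta2 = -2.3387
y = L1*sin(theta1) + L2*sin(theta1+theta2)
y = -1.0 + 6.0435
y = 5.0435


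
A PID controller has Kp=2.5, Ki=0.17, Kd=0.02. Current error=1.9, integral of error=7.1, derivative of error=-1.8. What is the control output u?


u = Kp*e + Ki*int(e) + Kd*de/dt
= 2.5*1.9 + 0.17*7.1 + 0.02*(-1.8)
= 4.75 + 1.207 + -0.036
= 5.921


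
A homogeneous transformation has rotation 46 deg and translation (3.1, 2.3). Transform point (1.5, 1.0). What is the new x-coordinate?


x' = cos(theta)*px - sin(theta)*py + tx
= 0.6947*1.5 - 0.7193*1.0 + 3.1
= 3.4226


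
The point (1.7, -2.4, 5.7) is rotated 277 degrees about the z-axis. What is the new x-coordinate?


Rotation about z-axis: x' = x*cos(theta) - y*sin(theta)
= 1.7 * 0.1219 - -2.4 * -0.9925
= -2.1749


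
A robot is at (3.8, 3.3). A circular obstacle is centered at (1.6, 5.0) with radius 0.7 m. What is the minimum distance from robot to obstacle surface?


center_dist = sqrt((3.8-1.6)^2 + (3.3-5.0)^2)
= sqrt(4.84 + 2.89)
= 2.7803
min_dist = center_dist - radius = 2.7803 - 0.7 = 2.0803 m


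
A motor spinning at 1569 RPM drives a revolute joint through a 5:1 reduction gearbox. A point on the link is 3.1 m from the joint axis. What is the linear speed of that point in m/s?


omega_motor = 1569 * 2*pi/60 = 164.3053 rad/s
omega_joint = omega_motor / 5 = 32.8611 rad/s
v = omega_joint * r = 32.8611 * 3.1
= 101.8693 m/s


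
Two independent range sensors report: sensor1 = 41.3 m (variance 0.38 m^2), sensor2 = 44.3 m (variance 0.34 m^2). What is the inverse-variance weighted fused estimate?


w1 = (1/var1) / (1/var1 + 1/var2)
   = 2.6316 / (2.6316 + 2.9412) = 0.4722
w2 = 1 - w1 = 0.5278
fused = w1*s1 + w2*s2 = 19.5028 + 23.3806
= 42.8833 m


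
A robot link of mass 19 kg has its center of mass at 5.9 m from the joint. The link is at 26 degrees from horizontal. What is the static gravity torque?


tau = m*g*L*cos(angle)
= 19 * 9.81 * 5.9 * cos(26 deg)
= 19 * 9.81 * 5.9 * 0.8988
= 988.4047 Nm


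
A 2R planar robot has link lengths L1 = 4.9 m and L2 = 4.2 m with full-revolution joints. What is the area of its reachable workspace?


r_max = L1 + L2 = 9.1 m
r_min = |L1 - L2| = 0.7 m
Area = pi*(r_max^2 - r_min^2)
= pi*(82.81 - 0.49)
= pi * 82.32
= 258.6159 m^2


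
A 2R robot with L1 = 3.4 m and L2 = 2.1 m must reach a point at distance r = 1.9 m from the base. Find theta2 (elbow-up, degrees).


cos(theta2) = (r^2 - L1^2 - L2^2) / (2*L1*L2)
cos(theta2) = (3.61 - 11.56 - 4.41) / 14.28
cos(theta2) = -0.865546
theta2 = 149.9451 degrees


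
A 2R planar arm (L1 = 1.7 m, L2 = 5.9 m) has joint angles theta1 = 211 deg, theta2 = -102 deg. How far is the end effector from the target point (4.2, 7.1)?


End effector via forward kinematics:
x = L1*cos(t1) + L2*cos(t1+t2) = -3.378
y = L1*sin(t1) + L2*sin(t1+t2) = 4.703
Distance to target:
d = sqrt((4.2 - -3.378)^2 + (7.1 - 4.703)^2)
= sqrt(57.4266 + 5.7456)
= 7.9481 m


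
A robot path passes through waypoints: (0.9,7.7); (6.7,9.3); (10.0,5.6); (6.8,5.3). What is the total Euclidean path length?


Segment lengths:
  seg1 = sqrt((5.8)^2 + (1.6)^2) = 6.0166
  seg2 = sqrt((3.3)^2 + (-3.7)^2) = 4.9578
  seg3 = sqrt((-3.2)^2 + (-0.3)^2) = 3.214
Total = 14.1885


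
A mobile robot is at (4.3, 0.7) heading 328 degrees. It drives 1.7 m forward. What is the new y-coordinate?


y_new = y0 + d*sin(theta)
= 0.7 + 1.7*sin(328)
= 0.7 + -0.9009
= -0.2009


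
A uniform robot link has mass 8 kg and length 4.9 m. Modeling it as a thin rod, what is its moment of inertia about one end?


I = (1/3) * m * L^2
= (1/3) * 8 * 4.9^2
= 0.333333 * 8 * 24.01
= 64.0267 kg*m^2


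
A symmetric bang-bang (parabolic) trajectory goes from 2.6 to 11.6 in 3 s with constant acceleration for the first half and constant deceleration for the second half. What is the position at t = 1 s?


Symmetric rest-to-rest: each phase covers (pf-p0)/2 in time T/2. 0.5*a*(T/2)^2 = (pf-p0)/2 => a = 4*(pf-p0)/T^2
a = 4*(11.6-2.6)/3^2 = 4.0
t = 1 is in the acceleration phase (t <= T/2).
p = p0 + 0.5*a*t^2 = 2.6 + 0.5*4.0*1^2
= 4.6


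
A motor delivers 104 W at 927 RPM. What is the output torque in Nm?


omega = 927 * 2*pi/60 = 97.0752 rad/s
tau = P / omega = 104 / 97.0752
= 1.0713 Nm


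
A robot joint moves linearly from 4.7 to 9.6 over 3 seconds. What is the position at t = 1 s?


s = t/T = 1/3 = 0.3333
p(t) = p0 + (pf-p0)*s
= 4.7 + (9.6 - 4.7) * 0.3333
= 6.3333


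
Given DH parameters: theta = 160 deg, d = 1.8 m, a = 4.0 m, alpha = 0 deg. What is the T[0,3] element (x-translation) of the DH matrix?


T[0,3] = a * cos(theta)
= 4.0 * cos(160 deg)
= 4.0 * -0.9397
= -3.7588


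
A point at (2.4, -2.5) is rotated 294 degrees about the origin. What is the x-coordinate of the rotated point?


x' = x*cos(theta) - y*sin(theta)
cos(294 deg) = 0.4067, sin(294 deg) = -0.9135
x' = 2.4 * 0.4067 - -2.5 * -0.9135
= 0.9762 - 2.2839
= -1.3077


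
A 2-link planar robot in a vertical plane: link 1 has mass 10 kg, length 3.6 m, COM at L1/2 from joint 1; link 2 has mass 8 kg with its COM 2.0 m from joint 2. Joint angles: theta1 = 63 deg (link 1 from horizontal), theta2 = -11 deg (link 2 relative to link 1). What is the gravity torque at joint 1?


Horizontal distance from joint 1 to link-1 COM:
  x_c1 = (L1/2)*cos(t1) = 1.8 * 0.454 = 0.8172 m
Horizontal distance from joint 1 to link-2 COM:
  x_c2 = L1*cos(t1) + Lc2*cos(t1+t2)
       = 3.6*0.454 + 2.0*0.6157 = 2.8657 m
tau1 = m1*g*x_c1 + m2*g*x_c2
     = 10*9.81*0.8172 + 8*9.81*2.8657
     = 80.1656 + 224.8993
     = 305.0649 Nm


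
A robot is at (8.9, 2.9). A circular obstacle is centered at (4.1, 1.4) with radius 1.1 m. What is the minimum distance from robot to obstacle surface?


center_dist = sqrt((8.9-4.1)^2 + (2.9-1.4)^2)
= sqrt(23.04 + 2.25)
= 5.0289
min_dist = center_dist - radius = 5.0289 - 1.1 = 3.9289 m


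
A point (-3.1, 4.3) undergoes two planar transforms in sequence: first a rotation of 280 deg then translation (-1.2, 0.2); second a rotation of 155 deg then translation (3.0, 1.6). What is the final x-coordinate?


After transform 1:
x1 = cos(280)*-3.1 - sin(280)*4.3 + -1.2 = 2.4964
y1 = sin(280)*-3.1 + cos(280)*4.3 + 0.2 = 3.9996
After transform 2:
x2 = cos(155)*2.4964 - sin(155)*3.9996 + 3.0
= -0.9528


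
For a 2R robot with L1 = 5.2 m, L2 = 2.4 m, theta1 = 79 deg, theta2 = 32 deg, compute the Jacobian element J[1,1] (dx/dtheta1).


J[1,1] = -L1*sin(t1) - L2*sin(t1+t2)
= -5.2*sin(79) - 2.4*sin(111)
= -7.3451


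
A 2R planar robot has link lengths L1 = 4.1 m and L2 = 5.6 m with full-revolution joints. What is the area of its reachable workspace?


r_max = L1 + L2 = 9.7 m
r_min = |L1 - L2| = 1.5 m
Area = pi*(r_max^2 - r_min^2)
= pi*(94.09 - 2.25)
= pi * 91.84
= 288.5239 m^2


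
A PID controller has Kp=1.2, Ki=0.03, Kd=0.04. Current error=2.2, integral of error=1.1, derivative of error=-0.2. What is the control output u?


u = Kp*e + Ki*int(e) + Kd*de/dt
= 1.2*2.2 + 0.03*1.1 + 0.04*(-0.2)
= 2.64 + 0.033 + -0.008
= 2.665


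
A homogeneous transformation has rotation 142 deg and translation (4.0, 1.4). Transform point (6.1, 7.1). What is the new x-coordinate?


x' = cos(theta)*px - sin(theta)*py + tx
= -0.788*6.1 - 0.6157*7.1 + 4.0
= -5.1781


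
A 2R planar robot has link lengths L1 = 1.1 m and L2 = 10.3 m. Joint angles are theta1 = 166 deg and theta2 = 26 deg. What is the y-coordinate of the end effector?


Convert angles to radians: theta1 = 2.8972, theta2 = 0.4538
y = L1*sin(theta1) + L2*sin(theta1+theta2)
y = 0.2661 + -2.1415
y = -1.8754


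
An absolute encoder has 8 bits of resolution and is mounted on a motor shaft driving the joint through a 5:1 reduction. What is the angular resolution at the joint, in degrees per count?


counts = 2^8 = 256
effective counts at joint = 256 * 5 = 1280
resolution = 360 / 1280
= 0.2812 deg/count


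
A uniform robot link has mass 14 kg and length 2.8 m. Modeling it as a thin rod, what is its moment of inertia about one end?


I = (1/3) * m * L^2
= (1/3) * 14 * 2.8^2
= 0.333333 * 14 * 7.84
= 36.5867 kg*m^2


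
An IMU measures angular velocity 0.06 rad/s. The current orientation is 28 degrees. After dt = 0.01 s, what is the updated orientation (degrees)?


delta_theta = w * dt = 0.06 * 0.01 = 0.0006 rad
= 0.0344 deg
theta_new = 28 + 0.0344 = 28.0344 deg


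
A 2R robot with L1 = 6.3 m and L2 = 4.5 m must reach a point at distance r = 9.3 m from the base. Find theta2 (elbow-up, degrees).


cos(theta2) = (r^2 - L1^2 - L2^2) / (2*L1*L2)
cos(theta2) = (86.49 - 39.69 - 20.25) / 56.7
cos(theta2) = 0.468254
theta2 = 62.079 degrees


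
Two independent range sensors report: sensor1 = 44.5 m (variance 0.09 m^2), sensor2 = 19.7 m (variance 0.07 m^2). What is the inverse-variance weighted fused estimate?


w1 = (1/var1) / (1/var1 + 1/var2)
   = 11.1111 / (11.1111 + 14.2857) = 0.4375
w2 = 1 - w1 = 0.5625
fused = w1*s1 + w2*s2 = 19.4688 + 11.0812
= 30.55 m


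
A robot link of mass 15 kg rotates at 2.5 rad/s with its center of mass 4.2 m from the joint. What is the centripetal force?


F = m * omega^2 * r
= 15 * 2.5^2 * 4.2
= 15 * 6.25 * 4.2
= 393.75 N


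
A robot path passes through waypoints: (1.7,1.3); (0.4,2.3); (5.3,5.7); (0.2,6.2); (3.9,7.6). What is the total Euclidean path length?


Segment lengths:
  seg1 = sqrt((-1.3)^2 + (1.0)^2) = 1.6401
  seg2 = sqrt((4.9)^2 + (3.4)^2) = 5.9641
  seg3 = sqrt((-5.1)^2 + (0.5)^2) = 5.1245
  seg4 = sqrt((3.7)^2 + (1.4)^2) = 3.956
Total = 16.6846


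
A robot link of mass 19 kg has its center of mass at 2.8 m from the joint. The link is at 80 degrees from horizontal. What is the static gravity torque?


tau = m*g*L*cos(angle)
= 19 * 9.81 * 2.8 * cos(80 deg)
= 19 * 9.81 * 2.8 * 0.1736
= 90.6256 Nm


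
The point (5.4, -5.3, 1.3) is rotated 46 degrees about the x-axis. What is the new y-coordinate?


Rotation about x-axis: y' = y*cos(theta) - z*sin(theta)
= -5.3 * 0.6947 - 1.3 * 0.7193
= -4.6168


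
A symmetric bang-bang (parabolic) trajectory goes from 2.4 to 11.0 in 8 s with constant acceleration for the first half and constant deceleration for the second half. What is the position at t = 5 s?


Symmetric rest-to-rest: each phase covers (pf-p0)/2 in time T/2. 0.5*a*(T/2)^2 = (pf-p0)/2 => a = 4*(pf-p0)/T^2
a = 4*(11.0-2.4)/8^2 = 0.5375
t = 5 is in the deceleration phase (t > T/2).
p = pf - 0.5*a*(T-t)^2 = 11.0 - 0.5*0.5375*3^2
= 8.5813


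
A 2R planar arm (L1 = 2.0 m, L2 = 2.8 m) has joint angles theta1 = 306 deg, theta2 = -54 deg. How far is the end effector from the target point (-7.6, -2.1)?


End effector via forward kinematics:
x = L1*cos(t1) + L2*cos(t1+t2) = 0.3103
y = L1*sin(t1) + L2*sin(t1+t2) = -4.281
Distance to target:
d = sqrt((-7.6 - 0.3103)^2 + (-2.1 - -4.281)^2)
= sqrt(62.5732 + 4.7567)
= 8.2055 m


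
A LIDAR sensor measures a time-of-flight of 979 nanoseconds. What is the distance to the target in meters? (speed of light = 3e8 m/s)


tof = 979 ns = 9.79e-07 s
dist = c * tof / 2
= 3e8 * 9.79e-07 / 2
= 146.85 m


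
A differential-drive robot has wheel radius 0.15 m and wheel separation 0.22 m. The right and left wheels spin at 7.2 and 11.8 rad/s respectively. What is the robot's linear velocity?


vR = r*wR = 0.15*7.2 = 1.08 m/s
vL = r*wL = 0.15*11.8 = 1.77 m/s
v = (vR+vL)/2 = 1.425 m/s
omega = (vR-vL)/L = -3.1364 rad/s
linear velocity = 1.425 m/s


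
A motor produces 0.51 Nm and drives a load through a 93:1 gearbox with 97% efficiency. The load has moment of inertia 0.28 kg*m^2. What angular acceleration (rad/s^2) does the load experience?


tau_out = tau_motor * N * eta
= 0.51 * 93 * 0.97 = 46.0071 Nm
alpha = tau_out / I = 46.0071 / 0.28
= 164.3111 rad/s^2


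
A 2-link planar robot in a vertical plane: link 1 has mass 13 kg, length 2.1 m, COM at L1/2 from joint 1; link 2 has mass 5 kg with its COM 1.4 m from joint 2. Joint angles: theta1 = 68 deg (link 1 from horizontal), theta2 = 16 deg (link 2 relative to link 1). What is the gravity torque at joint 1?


Horizontal distance from joint 1 to link-1 COM:
  x_c1 = (L1/2)*cos(t1) = 1.05 * 0.3746 = 0.3933 m
Horizontal distance from joint 1 to link-2 COM:
  x_c2 = L1*cos(t1) + Lc2*cos(t1+t2)
       = 2.1*0.3746 + 1.4*0.1045 = 0.933 m
tau1 = m1*g*x_c1 + m2*g*x_c2
     = 13*9.81*0.3933 + 5*9.81*0.933
     = 50.1623 + 45.7643
     = 95.9266 Nm


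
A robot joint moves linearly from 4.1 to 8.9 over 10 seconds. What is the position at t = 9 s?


s = t/T = 9/10 = 0.9
p(t) = p0 + (pf-p0)*s
= 4.1 + (8.9 - 4.1) * 0.9
= 8.42


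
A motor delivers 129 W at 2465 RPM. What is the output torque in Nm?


omega = 2465 * 2*pi/60 = 258.1342 rad/s
tau = P / omega = 129 / 258.1342
= 0.4997 Nm


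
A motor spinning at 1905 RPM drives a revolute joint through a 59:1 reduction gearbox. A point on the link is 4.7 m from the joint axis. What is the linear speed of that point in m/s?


omega_motor = 1905 * 2*pi/60 = 199.4911 rad/s
omega_joint = omega_motor / 59 = 3.3812 rad/s
v = omega_joint * r = 3.3812 * 4.7
= 15.8917 m/s
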